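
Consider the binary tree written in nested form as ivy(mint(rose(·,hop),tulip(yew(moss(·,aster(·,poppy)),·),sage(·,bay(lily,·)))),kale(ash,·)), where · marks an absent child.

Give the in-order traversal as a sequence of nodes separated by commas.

rose, hop, mint, moss, aster, poppy, yew, tulip, sage, lily, bay, ivy, ash, kale

In-order visits the left subtree, then the node, then the right subtree.
At ivy: go left to mint.
  At mint: go left to rose.
    At rose: no left child.
    Visit rose.
    At rose: go right to hop.
      hop is a leaf — visit hop.
  Visit mint.
  At mint: go right to tulip.
    At tulip: go left to yew.
      At yew: go left to moss.
        At moss: no left child.
        Visit moss.
        At moss: go right to aster.
          At aster: no left child.
          Visit aster.
          At aster: go right to poppy.
            poppy is a leaf — visit poppy.
      Visit yew.
      At yew: no right child.
    Visit tulip.
    At tulip: go right to sage.
      At sage: no left child.
      Visit sage.
      At sage: go right to bay.
        At bay: go left to lily.
          lily is a leaf — visit lily.
        Visit bay.
        At bay: no right child.
Visit ivy.
At ivy: go right to kale.
  At kale: go left to ash.
    ash is a leaf — visit ash.
  Visit kale.
  At kale: no right child.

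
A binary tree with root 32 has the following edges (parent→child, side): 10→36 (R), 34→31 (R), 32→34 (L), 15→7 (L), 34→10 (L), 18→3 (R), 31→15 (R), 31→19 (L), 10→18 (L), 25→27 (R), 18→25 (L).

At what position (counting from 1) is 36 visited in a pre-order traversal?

Pre-order visits the node, then its left subtree, then its right subtree.
Visit 32.
At 32: go left to 34.
  Visit 34.
  At 34: go left to 10.
    Visit 10.
    At 10: go left to 18.
      Visit 18.
      At 18: go left to 25.
        Visit 25.
        At 25: no left child.
        At 25: go right to 27.
          27 is a leaf — visit 27.
      At 18: go right to 3.
        3 is a leaf — visit 3.
    At 10: go right to 36.
      36 is a leaf — visit 36.
  At 34: go right to 31.
    Visit 31.
    At 31: go left to 19.
      19 is a leaf — visit 19.
    At 31: go right to 15.
      Visit 15.
      At 15: go left to 7.
        7 is a leaf — visit 7.
      At 15: no right child.
At 32: no right child.
Full pre-order sequence: 32, 34, 10, 18, 25, 27, 3, 36, 31, 19, 15, 7.

8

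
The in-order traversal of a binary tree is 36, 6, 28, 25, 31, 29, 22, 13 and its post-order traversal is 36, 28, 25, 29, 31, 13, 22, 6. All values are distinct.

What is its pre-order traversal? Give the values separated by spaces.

The last element of post-order is the root; it splits in-order into left and right subtrees.
Root 6: left subtree has 1 node {36}, right has 6 {28, 25, 31, 29, 22, 13}.
  Root 22: left subtree has 4 nodes {28, 25, 31, 29}, right has 1 {13}.
    Root 31: left subtree has 2 nodes {28, 25}, right has 1 {29}.
      Root 25: left subtree has 1 node {28}, right has 0 { }.

6 36 22 31 25 28 29 13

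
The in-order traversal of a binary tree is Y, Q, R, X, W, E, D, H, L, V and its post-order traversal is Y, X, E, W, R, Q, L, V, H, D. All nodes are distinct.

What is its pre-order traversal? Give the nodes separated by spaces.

The last element of post-order is the root; it splits in-order into left and right subtrees.
Root D: left subtree has 6 nodes {Y, Q, R, X, W, E}, right has 3 {H, L, V}.
  Root Q: left subtree has 1 node {Y}, right has 4 {R, X, W, E}.
    Root R: left subtree has 0 nodes { }, right has 3 {X, W, E}.
      Root W: left subtree has 1 node {X}, right has 1 {E}.
  Root H: left subtree has 0 nodes { }, right has 2 {L, V}.
    Root V: left subtree has 1 node {L}, right has 0 { }.

D Q Y R W X E H V L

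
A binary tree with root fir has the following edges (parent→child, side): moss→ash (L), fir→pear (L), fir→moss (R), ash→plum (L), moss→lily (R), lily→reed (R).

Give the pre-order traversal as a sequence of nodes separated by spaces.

Pre-order visits the node, then its left subtree, then its right subtree.
Visit fir.
At fir: go left to pear.
  pear is a leaf — visit pear.
At fir: go right to moss.
  Visit moss.
  At moss: go left to ash.
    Visit ash.
    At ash: go left to plum.
      plum is a leaf — visit plum.
    At ash: no right child.
  At moss: go right to lily.
    Visit lily.
    At lily: no left child.
    At lily: go right to reed.
      reed is a leaf — visit reed.

fir pear moss ash plum lily reed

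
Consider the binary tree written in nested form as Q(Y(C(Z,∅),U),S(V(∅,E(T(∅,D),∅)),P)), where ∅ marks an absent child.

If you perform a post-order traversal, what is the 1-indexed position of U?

3

Post-order visits the left subtree, then the right subtree, then the node.
At Q: go left to Y.
  At Y: go left to C.
    At C: go left to Z.
      Z is a leaf — visit Z.
    At C: no right child.
    Visit C.
  At Y: go right to U.
    U is a leaf — visit U.
  Visit Y.
At Q: go right to S.
  At S: go left to V.
    At V: no left child.
    At V: go right to E.
      At E: go left to T.
        At T: no left child.
        At T: go right to D.
          D is a leaf — visit D.
        Visit T.
      At E: no right child.
      Visit E.
    Visit V.
  At S: go right to P.
    P is a leaf — visit P.
  Visit S.
Visit Q.
Full post-order sequence: Z, C, U, Y, D, T, E, V, P, S, Q.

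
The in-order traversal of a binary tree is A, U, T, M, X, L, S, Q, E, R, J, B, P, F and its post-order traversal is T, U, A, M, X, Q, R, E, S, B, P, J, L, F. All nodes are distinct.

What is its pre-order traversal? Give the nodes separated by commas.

F, L, X, M, A, U, T, J, S, E, Q, R, P, B

The last element of post-order is the root; it splits in-order into left and right subtrees.
Root F: left subtree has 13 nodes {A, U, T, M, X, L, S, Q, E, R, J, B, P}, right has 0 { }.
  Root L: left subtree has 5 nodes {A, U, T, M, X}, right has 7 {S, Q, E, R, J, B, P}.
    Root X: left subtree has 4 nodes {A, U, T, M}, right has 0 { }.
      Root M: left subtree has 3 nodes {A, U, T}, right has 0 { }.
        Root A: left subtree has 0 nodes { }, right has 2 {U, T}.
          Root U: left subtree has 0 nodes { }, right has 1 {T}.
    Root J: left subtree has 4 nodes {S, Q, E, R}, right has 2 {B, P}.
      Root S: left subtree has 0 nodes { }, right has 3 {Q, E, R}.
        Root E: left subtree has 1 node {Q}, right has 1 {R}.
      Root P: left subtree has 1 node {B}, right has 0 { }.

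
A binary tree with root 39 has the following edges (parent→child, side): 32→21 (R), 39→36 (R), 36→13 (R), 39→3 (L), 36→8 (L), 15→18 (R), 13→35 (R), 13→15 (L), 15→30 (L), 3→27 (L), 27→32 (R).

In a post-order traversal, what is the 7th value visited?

18

Post-order visits the left subtree, then the right subtree, then the node.
At 39: go left to 3.
  At 3: go left to 27.
    At 27: no left child.
    At 27: go right to 32.
      At 32: no left child.
      At 32: go right to 21.
        21 is a leaf — visit 21.
      Visit 32.
    Visit 27.
  At 3: no right child.
  Visit 3.
At 39: go right to 36.
  At 36: go left to 8.
    8 is a leaf — visit 8.
  At 36: go right to 13.
    At 13: go left to 15.
      At 15: go left to 30.
        30 is a leaf — visit 30.
      At 15: go right to 18.
        18 is a leaf — visit 18.
      Visit 15.
    At 13: go right to 35.
      35 is a leaf — visit 35.
    Visit 13.
  Visit 36.
Visit 39.
Full post-order sequence: 21, 32, 27, 3, 8, 30, 18, 15, 35, 13, 36, 39.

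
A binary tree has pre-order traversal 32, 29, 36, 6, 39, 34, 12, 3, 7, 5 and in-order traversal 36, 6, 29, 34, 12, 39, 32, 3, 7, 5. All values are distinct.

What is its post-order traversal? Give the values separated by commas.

The first element of pre-order is the root; it splits in-order into left and right subtrees.
Root 32: left subtree has 6 nodes {36, 6, 29, 34, 12, 39}, right has 3 {3, 7, 5}.
  Root 29: left subtree has 2 nodes {36, 6}, right has 3 {34, 12, 39}.
    Root 36: left subtree has 0 nodes { }, right has 1 {6}.
    Root 39: left subtree has 2 nodes {34, 12}, right has 0 { }.
      Root 34: left subtree has 0 nodes { }, right has 1 {12}.
  Root 3: left subtree has 0 nodes { }, right has 2 {7, 5}.
    Root 7: left subtree has 0 nodes { }, right has 1 {5}.

6, 36, 12, 34, 39, 29, 5, 7, 3, 32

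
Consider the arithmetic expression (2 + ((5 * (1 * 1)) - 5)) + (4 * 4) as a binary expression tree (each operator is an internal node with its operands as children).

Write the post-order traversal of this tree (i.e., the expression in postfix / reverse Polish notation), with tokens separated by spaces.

Post-order on an expression tree gives postfix notation: for each operator, emit left operand, right operand, then the operator.

2 5 1 1 * * 5 - + 4 4 * +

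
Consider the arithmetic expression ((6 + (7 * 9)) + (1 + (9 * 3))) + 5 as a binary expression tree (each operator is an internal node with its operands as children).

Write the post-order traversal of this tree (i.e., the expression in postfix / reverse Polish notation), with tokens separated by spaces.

6 7 9 * + 1 9 3 * + + 5 +

Post-order on an expression tree gives postfix notation: for each operator, emit left operand, right operand, then the operator.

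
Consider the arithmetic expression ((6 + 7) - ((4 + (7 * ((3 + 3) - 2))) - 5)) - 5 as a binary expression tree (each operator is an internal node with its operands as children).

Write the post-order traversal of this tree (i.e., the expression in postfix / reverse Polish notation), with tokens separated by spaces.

Post-order on an expression tree gives postfix notation: for each operator, emit left operand, right operand, then the operator.

6 7 + 4 7 3 3 + 2 - * + 5 - - 5 -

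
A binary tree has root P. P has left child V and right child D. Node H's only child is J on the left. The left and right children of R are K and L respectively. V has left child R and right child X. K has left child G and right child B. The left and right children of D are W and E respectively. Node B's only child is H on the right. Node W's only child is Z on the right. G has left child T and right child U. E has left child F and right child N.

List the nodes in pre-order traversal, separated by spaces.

P V R K G T U B H J L X D W Z E F N

Pre-order visits the node, then its left subtree, then its right subtree.
Visit P.
At P: go left to V.
  Visit V.
  At V: go left to R.
    Visit R.
    At R: go left to K.
      Visit K.
      At K: go left to G.
        Visit G.
        At G: go left to T.
          T is a leaf — visit T.
        At G: go right to U.
          U is a leaf — visit U.
      At K: go right to B.
        Visit B.
        At B: no left child.
        At B: go right to H.
          Visit H.
          At H: go left to J.
            J is a leaf — visit J.
          At H: no right child.
    At R: go right to L.
      L is a leaf — visit L.
  At V: go right to X.
    X is a leaf — visit X.
At P: go right to D.
  Visit D.
  At D: go left to W.
    Visit W.
    At W: no left child.
    At W: go right to Z.
      Z is a leaf — visit Z.
  At D: go right to E.
    Visit E.
    At E: go left to F.
      F is a leaf — visit F.
    At E: go right to N.
      N is a leaf — visit N.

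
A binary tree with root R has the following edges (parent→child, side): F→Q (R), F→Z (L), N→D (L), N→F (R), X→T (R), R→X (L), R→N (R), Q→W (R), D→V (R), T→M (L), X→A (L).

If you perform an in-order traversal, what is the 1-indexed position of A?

1

In-order visits the left subtree, then the node, then the right subtree.
At R: go left to X.
  At X: go left to A.
    A is a leaf — visit A.
  Visit X.
  At X: go right to T.
    At T: go left to M.
      M is a leaf — visit M.
    Visit T.
    At T: no right child.
Visit R.
At R: go right to N.
  At N: go left to D.
    At D: no left child.
    Visit D.
    At D: go right to V.
      V is a leaf — visit V.
  Visit N.
  At N: go right to F.
    At F: go left to Z.
      Z is a leaf — visit Z.
    Visit F.
    At F: go right to Q.
      At Q: no left child.
      Visit Q.
      At Q: go right to W.
        W is a leaf — visit W.
Full in-order sequence: A, X, M, T, R, D, V, N, Z, F, Q, W.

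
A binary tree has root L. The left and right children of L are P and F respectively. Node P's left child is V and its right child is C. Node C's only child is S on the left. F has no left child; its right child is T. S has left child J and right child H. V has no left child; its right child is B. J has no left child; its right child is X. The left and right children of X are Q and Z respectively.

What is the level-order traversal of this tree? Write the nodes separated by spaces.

Level-order visits nodes level by level from the root, left to right within each level.
Level 0: L
Level 1: P, F
Level 2: V, C, T
Level 3: B, S
Level 4: J, H
Level 5: X
Level 6: Q, Z

L P F V C T B S J H X Q Z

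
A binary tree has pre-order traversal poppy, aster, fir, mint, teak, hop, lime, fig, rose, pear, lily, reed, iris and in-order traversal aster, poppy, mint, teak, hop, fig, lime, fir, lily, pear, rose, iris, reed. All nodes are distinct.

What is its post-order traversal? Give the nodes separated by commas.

aster, fig, lime, hop, teak, mint, lily, pear, iris, reed, rose, fir, poppy

The first element of pre-order is the root; it splits in-order into left and right subtrees.
Root poppy: left subtree has 1 node {aster}, right has 11 {mint, teak, hop, fig, lime, fir, lily, pear, rose, iris, reed}.
  Root fir: left subtree has 5 nodes {mint, teak, hop, fig, lime}, right has 5 {lily, pear, rose, iris, reed}.
    Root mint: left subtree has 0 nodes { }, right has 4 {teak, hop, fig, lime}.
      Root teak: left subtree has 0 nodes { }, right has 3 {hop, fig, lime}.
        Root hop: left subtree has 0 nodes { }, right has 2 {fig, lime}.
          Root lime: left subtree has 1 node {fig}, right has 0 { }.
    Root rose: left subtree has 2 nodes {lily, pear}, right has 2 {iris, reed}.
      Root pear: left subtree has 1 node {lily}, right has 0 { }.
      Root reed: left subtree has 1 node {iris}, right has 0 { }.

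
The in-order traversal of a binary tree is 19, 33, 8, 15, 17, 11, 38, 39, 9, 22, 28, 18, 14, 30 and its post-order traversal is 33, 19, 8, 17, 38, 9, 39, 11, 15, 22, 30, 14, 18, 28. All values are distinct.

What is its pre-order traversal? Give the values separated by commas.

28, 22, 15, 8, 19, 33, 11, 17, 39, 38, 9, 18, 14, 30

The last element of post-order is the root; it splits in-order into left and right subtrees.
Root 28: left subtree has 10 nodes {19, 33, 8, 15, 17, 11, 38, 39, 9, 22}, right has 3 {18, 14, 30}.
  Root 22: left subtree has 9 nodes {19, 33, 8, 15, 17, 11, 38, 39, 9}, right has 0 { }.
    Root 15: left subtree has 3 nodes {19, 33, 8}, right has 5 {17, 11, 38, 39, 9}.
      Root 8: left subtree has 2 nodes {19, 33}, right has 0 { }.
        Root 19: left subtree has 0 nodes { }, right has 1 {33}.
      Root 11: left subtree has 1 node {17}, right has 3 {38, 39, 9}.
        Root 39: left subtree has 1 node {38}, right has 1 {9}.
  Root 18: left subtree has 0 nodes { }, right has 2 {14, 30}.
    Root 14: left subtree has 0 nodes { }, right has 1 {30}.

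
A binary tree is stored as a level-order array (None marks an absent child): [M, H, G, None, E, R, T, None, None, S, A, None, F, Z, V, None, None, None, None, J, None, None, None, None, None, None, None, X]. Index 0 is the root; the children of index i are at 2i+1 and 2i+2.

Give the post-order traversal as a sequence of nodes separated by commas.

Post-order visits the left subtree, then the right subtree, then the node.
At M: go left to H.
  At H: no left child.
  At H: go right to E.
    At E: go left to S.
      At S: go left to J.
        J is a leaf — visit J.
      At S: no right child.
      Visit S.
    At E: go right to A.
      A is a leaf — visit A.
    Visit E.
  Visit H.
At M: go right to G.
  At G: go left to R.
    At R: no left child.
    At R: go right to F.
      F is a leaf — visit F.
    Visit R.
  At G: go right to T.
    At T: go left to Z.
      At Z: go left to X.
        X is a leaf — visit X.
      At Z: no right child.
      Visit Z.
    At T: go right to V.
      V is a leaf — visit V.
    Visit T.
  Visit G.
Visit M.

J, S, A, E, H, F, R, X, Z, V, T, G, M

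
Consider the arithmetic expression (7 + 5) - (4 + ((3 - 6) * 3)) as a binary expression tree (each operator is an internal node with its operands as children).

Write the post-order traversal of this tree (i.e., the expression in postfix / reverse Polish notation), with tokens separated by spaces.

Post-order on an expression tree gives postfix notation: for each operator, emit left operand, right operand, then the operator.

7 5 + 4 3 6 - 3 * + -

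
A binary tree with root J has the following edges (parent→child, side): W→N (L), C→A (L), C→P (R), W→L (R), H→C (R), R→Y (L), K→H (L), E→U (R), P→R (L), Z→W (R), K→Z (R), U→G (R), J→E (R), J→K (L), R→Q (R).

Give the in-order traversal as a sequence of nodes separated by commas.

In-order visits the left subtree, then the node, then the right subtree.
At J: go left to K.
  At K: go left to H.
    At H: no left child.
    Visit H.
    At H: go right to C.
      At C: go left to A.
        A is a leaf — visit A.
      Visit C.
      At C: go right to P.
        At P: go left to R.
          At R: go left to Y.
            Y is a leaf — visit Y.
          Visit R.
          At R: go right to Q.
            Q is a leaf — visit Q.
        Visit P.
        At P: no right child.
  Visit K.
  At K: go right to Z.
    At Z: no left child.
    Visit Z.
    At Z: go right to W.
      At W: go left to N.
        N is a leaf — visit N.
      Visit W.
      At W: go right to L.
        L is a leaf — visit L.
Visit J.
At J: go right to E.
  At E: no left child.
  Visit E.
  At E: go right to U.
    At U: no left child.
    Visit U.
    At U: go right to G.
      G is a leaf — visit G.

H, A, C, Y, R, Q, P, K, Z, N, W, L, J, E, U, G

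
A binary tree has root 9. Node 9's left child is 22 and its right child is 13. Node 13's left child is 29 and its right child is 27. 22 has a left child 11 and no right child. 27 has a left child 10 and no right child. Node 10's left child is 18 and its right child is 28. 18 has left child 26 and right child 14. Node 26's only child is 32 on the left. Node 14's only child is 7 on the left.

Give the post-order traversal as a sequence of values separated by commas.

11, 22, 29, 32, 26, 7, 14, 18, 28, 10, 27, 13, 9

Post-order visits the left subtree, then the right subtree, then the node.
At 9: go left to 22.
  At 22: go left to 11.
    11 is a leaf — visit 11.
  At 22: no right child.
  Visit 22.
At 9: go right to 13.
  At 13: go left to 29.
    29 is a leaf — visit 29.
  At 13: go right to 27.
    At 27: go left to 10.
      At 10: go left to 18.
        At 18: go left to 26.
          At 26: go left to 32.
            32 is a leaf — visit 32.
          At 26: no right child.
          Visit 26.
        At 18: go right to 14.
          At 14: go left to 7.
            7 is a leaf — visit 7.
          At 14: no right child.
          Visit 14.
        Visit 18.
      At 10: go right to 28.
        28 is a leaf — visit 28.
      Visit 10.
    At 27: no right child.
    Visit 27.
  Visit 13.
Visit 9.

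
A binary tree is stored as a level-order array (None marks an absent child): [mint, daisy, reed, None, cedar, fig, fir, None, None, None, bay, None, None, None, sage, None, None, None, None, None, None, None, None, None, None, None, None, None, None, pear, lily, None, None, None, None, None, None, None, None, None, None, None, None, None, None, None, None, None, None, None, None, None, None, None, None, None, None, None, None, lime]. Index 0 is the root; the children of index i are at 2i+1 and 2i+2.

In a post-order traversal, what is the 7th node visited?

Post-order visits the left subtree, then the right subtree, then the node.
At mint: go left to daisy.
  At daisy: no left child.
  At daisy: go right to cedar.
    At cedar: no left child.
    At cedar: go right to bay.
      bay is a leaf — visit bay.
    Visit cedar.
  Visit daisy.
At mint: go right to reed.
  At reed: go left to fig.
    fig is a leaf — visit fig.
  At reed: go right to fir.
    At fir: no left child.
    At fir: go right to sage.
      At sage: go left to pear.
        At pear: go left to lime.
          lime is a leaf — visit lime.
        At pear: no right child.
        Visit pear.
      At sage: go right to lily.
        lily is a leaf — visit lily.
      Visit sage.
    Visit fir.
  Visit reed.
Visit mint.
Full post-order sequence: bay, cedar, daisy, fig, lime, pear, lily, sage, fir, reed, mint.

lily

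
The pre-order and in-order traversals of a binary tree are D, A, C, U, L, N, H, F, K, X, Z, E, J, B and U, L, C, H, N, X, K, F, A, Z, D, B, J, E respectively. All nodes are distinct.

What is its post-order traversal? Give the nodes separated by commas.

The first element of pre-order is the root; it splits in-order into left and right subtrees.
Root D: left subtree has 10 nodes {U, L, C, H, N, X, K, F, A, Z}, right has 3 {B, J, E}.
  Root A: left subtree has 8 nodes {U, L, C, H, N, X, K, F}, right has 1 {Z}.
    Root C: left subtree has 2 nodes {U, L}, right has 5 {H, N, X, K, F}.
      Root U: left subtree has 0 nodes { }, right has 1 {L}.
      Root N: left subtree has 1 node {H}, right has 3 {X, K, F}.
        Root F: left subtree has 2 nodes {X, K}, right has 0 { }.
          Root K: left subtree has 1 node {X}, right has 0 { }.
  Root E: left subtree has 2 nodes {B, J}, right has 0 { }.
    Root J: left subtree has 1 node {B}, right has 0 { }.

L, U, H, X, K, F, N, C, Z, A, B, J, E, D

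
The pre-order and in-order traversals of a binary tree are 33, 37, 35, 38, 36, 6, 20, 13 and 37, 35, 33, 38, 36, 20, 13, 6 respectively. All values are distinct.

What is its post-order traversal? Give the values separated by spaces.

35 37 13 20 6 36 38 33

The first element of pre-order is the root; it splits in-order into left and right subtrees.
Root 33: left subtree has 2 nodes {37, 35}, right has 5 {38, 36, 20, 13, 6}.
  Root 37: left subtree has 0 nodes { }, right has 1 {35}.
  Root 38: left subtree has 0 nodes { }, right has 4 {36, 20, 13, 6}.
    Root 36: left subtree has 0 nodes { }, right has 3 {20, 13, 6}.
      Root 6: left subtree has 2 nodes {20, 13}, right has 0 { }.
        Root 20: left subtree has 0 nodes { }, right has 1 {13}.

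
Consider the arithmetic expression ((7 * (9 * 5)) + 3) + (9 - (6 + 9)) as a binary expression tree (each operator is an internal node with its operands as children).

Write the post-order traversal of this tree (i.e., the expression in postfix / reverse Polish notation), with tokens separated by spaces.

Post-order on an expression tree gives postfix notation: for each operator, emit left operand, right operand, then the operator.

7 9 5 * * 3 + 9 6 9 + - +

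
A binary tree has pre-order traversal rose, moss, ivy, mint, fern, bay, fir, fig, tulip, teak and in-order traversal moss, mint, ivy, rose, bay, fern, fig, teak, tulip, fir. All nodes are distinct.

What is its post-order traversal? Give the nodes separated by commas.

mint, ivy, moss, bay, teak, tulip, fig, fir, fern, rose

The first element of pre-order is the root; it splits in-order into left and right subtrees.
Root rose: left subtree has 3 nodes {moss, mint, ivy}, right has 6 {bay, fern, fig, teak, tulip, fir}.
  Root moss: left subtree has 0 nodes { }, right has 2 {mint, ivy}.
    Root ivy: left subtree has 1 node {mint}, right has 0 { }.
  Root fern: left subtree has 1 node {bay}, right has 4 {fig, teak, tulip, fir}.
    Root fir: left subtree has 3 nodes {fig, teak, tulip}, right has 0 { }.
      Root fig: left subtree has 0 nodes { }, right has 2 {teak, tulip}.
        Root tulip: left subtree has 1 node {teak}, right has 0 { }.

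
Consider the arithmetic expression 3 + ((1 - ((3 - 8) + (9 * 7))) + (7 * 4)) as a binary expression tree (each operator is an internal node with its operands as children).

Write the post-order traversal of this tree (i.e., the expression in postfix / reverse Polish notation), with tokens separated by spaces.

Post-order on an expression tree gives postfix notation: for each operator, emit left operand, right operand, then the operator.

3 1 3 8 - 9 7 * + - 7 4 * + +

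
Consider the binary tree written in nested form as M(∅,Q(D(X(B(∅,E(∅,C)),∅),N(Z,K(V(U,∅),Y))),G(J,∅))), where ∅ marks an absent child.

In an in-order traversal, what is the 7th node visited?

Z

In-order visits the left subtree, then the node, then the right subtree.
At M: no left child.
Visit M.
At M: go right to Q.
  At Q: go left to D.
    At D: go left to X.
      At X: go left to B.
        At B: no left child.
        Visit B.
        At B: go right to E.
          At E: no left child.
          Visit E.
          At E: go right to C.
            C is a leaf — visit C.
      Visit X.
      At X: no right child.
    Visit D.
    At D: go right to N.
      At N: go left to Z.
        Z is a leaf — visit Z.
      Visit N.
      At N: go right to K.
        At K: go left to V.
          At V: go left to U.
            U is a leaf — visit U.
          Visit V.
          At V: no right child.
        Visit K.
        At K: go right to Y.
          Y is a leaf — visit Y.
  Visit Q.
  At Q: go right to G.
    At G: go left to J.
      J is a leaf — visit J.
    Visit G.
    At G: no right child.
Full in-order sequence: M, B, E, C, X, D, Z, N, U, V, K, Y, Q, J, G.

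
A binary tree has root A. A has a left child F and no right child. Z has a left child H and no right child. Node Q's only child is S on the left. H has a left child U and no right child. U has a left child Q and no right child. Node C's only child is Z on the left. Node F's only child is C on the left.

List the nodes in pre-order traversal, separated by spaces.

Pre-order visits the node, then its left subtree, then its right subtree.
Visit A.
At A: go left to F.
  Visit F.
  At F: go left to C.
    Visit C.
    At C: go left to Z.
      Visit Z.
      At Z: go left to H.
        Visit H.
        At H: go left to U.
          Visit U.
          At U: go left to Q.
            Visit Q.
            At Q: go left to S.
              S is a leaf — visit S.
            At Q: no right child.
          At U: no right child.
        At H: no right child.
      At Z: no right child.
    At C: no right child.
  At F: no right child.
At A: no right child.

A F C Z H U Q S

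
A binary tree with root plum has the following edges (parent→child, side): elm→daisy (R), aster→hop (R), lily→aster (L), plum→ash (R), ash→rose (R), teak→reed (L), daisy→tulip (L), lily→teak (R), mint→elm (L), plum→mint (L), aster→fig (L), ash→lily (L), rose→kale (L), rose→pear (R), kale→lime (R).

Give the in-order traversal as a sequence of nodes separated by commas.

In-order visits the left subtree, then the node, then the right subtree.
At plum: go left to mint.
  At mint: go left to elm.
    At elm: no left child.
    Visit elm.
    At elm: go right to daisy.
      At daisy: go left to tulip.
        tulip is a leaf — visit tulip.
      Visit daisy.
      At daisy: no right child.
  Visit mint.
  At mint: no right child.
Visit plum.
At plum: go right to ash.
  At ash: go left to lily.
    At lily: go left to aster.
      At aster: go left to fig.
        fig is a leaf — visit fig.
      Visit aster.
      At aster: go right to hop.
        hop is a leaf — visit hop.
    Visit lily.
    At lily: go right to teak.
      At teak: go left to reed.
        reed is a leaf — visit reed.
      Visit teak.
      At teak: no right child.
  Visit ash.
  At ash: go right to rose.
    At rose: go left to kale.
      At kale: no left child.
      Visit kale.
      At kale: go right to lime.
        lime is a leaf — visit lime.
    Visit rose.
    At rose: go right to pear.
      pear is a leaf — visit pear.

elm, tulip, daisy, mint, plum, fig, aster, hop, lily, reed, teak, ash, kale, lime, rose, pear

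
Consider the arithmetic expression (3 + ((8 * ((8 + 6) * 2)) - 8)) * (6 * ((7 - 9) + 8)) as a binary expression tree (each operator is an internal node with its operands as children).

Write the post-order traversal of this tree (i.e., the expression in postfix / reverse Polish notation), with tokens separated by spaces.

3 8 8 6 + 2 * * 8 - + 6 7 9 - 8 + * *

Post-order on an expression tree gives postfix notation: for each operator, emit left operand, right operand, then the operator.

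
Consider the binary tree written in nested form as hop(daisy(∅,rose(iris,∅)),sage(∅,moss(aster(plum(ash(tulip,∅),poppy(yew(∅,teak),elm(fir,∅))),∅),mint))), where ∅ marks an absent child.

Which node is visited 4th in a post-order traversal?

Post-order visits the left subtree, then the right subtree, then the node.
At hop: go left to daisy.
  At daisy: no left child.
  At daisy: go right to rose.
    At rose: go left to iris.
      iris is a leaf — visit iris.
    At rose: no right child.
    Visit rose.
  Visit daisy.
At hop: go right to sage.
  At sage: no left child.
  At sage: go right to moss.
    At moss: go left to aster.
      At aster: go left to plum.
        At plum: go left to ash.
          At ash: go left to tulip.
            tulip is a leaf — visit tulip.
          At ash: no right child.
          Visit ash.
        At plum: go right to poppy.
          At poppy: go left to yew.
            At yew: no left child.
            At yew: go right to teak.
              teak is a leaf — visit teak.
            Visit yew.
          At poppy: go right to elm.
            At elm: go left to fir.
              fir is a leaf — visit fir.
            At elm: no right child.
            Visit elm.
          Visit poppy.
        Visit plum.
      At aster: no right child.
      Visit aster.
    At moss: go right to mint.
      mint is a leaf — visit mint.
    Visit moss.
  Visit sage.
Visit hop.
Full post-order sequence: iris, rose, daisy, tulip, ash, teak, yew, fir, elm, poppy, plum, aster, mint, moss, sage, hop.

tulip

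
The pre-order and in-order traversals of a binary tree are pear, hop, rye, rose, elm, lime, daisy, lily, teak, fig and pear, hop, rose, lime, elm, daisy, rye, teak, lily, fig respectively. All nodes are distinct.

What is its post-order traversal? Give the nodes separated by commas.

The first element of pre-order is the root; it splits in-order into left and right subtrees.
Root pear: left subtree has 0 nodes { }, right has 9 {hop, rose, lime, elm, daisy, rye, teak, lily, fig}.
  Root hop: left subtree has 0 nodes { }, right has 8 {rose, lime, elm, daisy, rye, teak, lily, fig}.
    Root rye: left subtree has 4 nodes {rose, lime, elm, daisy}, right has 3 {teak, lily, fig}.
      Root rose: left subtree has 0 nodes { }, right has 3 {lime, elm, daisy}.
        Root elm: left subtree has 1 node {lime}, right has 1 {daisy}.
      Root lily: left subtree has 1 node {teak}, right has 1 {fig}.

lime, daisy, elm, rose, teak, fig, lily, rye, hop, pear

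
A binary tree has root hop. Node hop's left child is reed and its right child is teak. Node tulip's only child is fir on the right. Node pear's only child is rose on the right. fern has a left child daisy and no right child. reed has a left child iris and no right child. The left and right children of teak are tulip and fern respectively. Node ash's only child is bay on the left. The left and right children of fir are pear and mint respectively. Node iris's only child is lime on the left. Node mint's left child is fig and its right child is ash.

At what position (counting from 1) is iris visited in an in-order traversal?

2

In-order visits the left subtree, then the node, then the right subtree.
At hop: go left to reed.
  At reed: go left to iris.
    At iris: go left to lime.
      lime is a leaf — visit lime.
    Visit iris.
    At iris: no right child.
  Visit reed.
  At reed: no right child.
Visit hop.
At hop: go right to teak.
  At teak: go left to tulip.
    At tulip: no left child.
    Visit tulip.
    At tulip: go right to fir.
      At fir: go left to pear.
        At pear: no left child.
        Visit pear.
        At pear: go right to rose.
          rose is a leaf — visit rose.
      Visit fir.
      At fir: go right to mint.
        At mint: go left to fig.
          fig is a leaf — visit fig.
        Visit mint.
        At mint: go right to ash.
          At ash: go left to bay.
            bay is a leaf — visit bay.
          Visit ash.
          At ash: no right child.
  Visit teak.
  At teak: go right to fern.
    At fern: go left to daisy.
      daisy is a leaf — visit daisy.
    Visit fern.
    At fern: no right child.
Full in-order sequence: lime, iris, reed, hop, tulip, pear, rose, fir, fig, mint, bay, ash, teak, daisy, fern.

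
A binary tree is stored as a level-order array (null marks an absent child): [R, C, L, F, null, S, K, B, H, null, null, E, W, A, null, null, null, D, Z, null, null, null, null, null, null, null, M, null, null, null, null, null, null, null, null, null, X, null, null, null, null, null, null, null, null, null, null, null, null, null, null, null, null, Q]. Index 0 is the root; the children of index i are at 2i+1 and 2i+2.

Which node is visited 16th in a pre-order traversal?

A

Pre-order visits the node, then its left subtree, then its right subtree.
Visit R.
At R: go left to C.
  Visit C.
  At C: go left to F.
    Visit F.
    At F: go left to B.
      B is a leaf — visit B.
    At F: go right to H.
      Visit H.
      At H: go left to D.
        Visit D.
        At D: no left child.
        At D: go right to X.
          X is a leaf — visit X.
      At H: go right to Z.
        Z is a leaf — visit Z.
  At C: no right child.
At R: go right to L.
  Visit L.
  At L: go left to S.
    Visit S.
    At S: go left to E.
      E is a leaf — visit E.
    At S: go right to W.
      Visit W.
      At W: no left child.
      At W: go right to M.
        Visit M.
        At M: go left to Q.
          Q is a leaf — visit Q.
        At M: no right child.
  At L: go right to K.
    Visit K.
    At K: go left to A.
      A is a leaf — visit A.
    At K: no right child.
Full pre-order sequence: R, C, F, B, H, D, X, Z, L, S, E, W, M, Q, K, A.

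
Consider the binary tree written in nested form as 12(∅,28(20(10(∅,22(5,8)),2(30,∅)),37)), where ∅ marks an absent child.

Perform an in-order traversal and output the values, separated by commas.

In-order visits the left subtree, then the node, then the right subtree.
At 12: no left child.
Visit 12.
At 12: go right to 28.
  At 28: go left to 20.
    At 20: go left to 10.
      At 10: no left child.
      Visit 10.
      At 10: go right to 22.
        At 22: go left to 5.
          5 is a leaf — visit 5.
        Visit 22.
        At 22: go right to 8.
          8 is a leaf — visit 8.
    Visit 20.
    At 20: go right to 2.
      At 2: go left to 30.
        30 is a leaf — visit 30.
      Visit 2.
      At 2: no right child.
  Visit 28.
  At 28: go right to 37.
    37 is a leaf — visit 37.

12, 10, 5, 22, 8, 20, 30, 2, 28, 37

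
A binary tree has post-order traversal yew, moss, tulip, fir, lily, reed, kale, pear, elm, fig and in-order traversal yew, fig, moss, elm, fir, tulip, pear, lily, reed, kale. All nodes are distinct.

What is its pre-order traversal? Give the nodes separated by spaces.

The last element of post-order is the root; it splits in-order into left and right subtrees.
Root fig: left subtree has 1 node {yew}, right has 8 {moss, elm, fir, tulip, pear, lily, reed, kale}.
  Root elm: left subtree has 1 node {moss}, right has 6 {fir, tulip, pear, lily, reed, kale}.
    Root pear: left subtree has 2 nodes {fir, tulip}, right has 3 {lily, reed, kale}.
      Root fir: left subtree has 0 nodes { }, right has 1 {tulip}.
      Root kale: left subtree has 2 nodes {lily, reed}, right has 0 { }.
        Root reed: left subtree has 1 node {lily}, right has 0 { }.

fig yew elm moss pear fir tulip kale reed lily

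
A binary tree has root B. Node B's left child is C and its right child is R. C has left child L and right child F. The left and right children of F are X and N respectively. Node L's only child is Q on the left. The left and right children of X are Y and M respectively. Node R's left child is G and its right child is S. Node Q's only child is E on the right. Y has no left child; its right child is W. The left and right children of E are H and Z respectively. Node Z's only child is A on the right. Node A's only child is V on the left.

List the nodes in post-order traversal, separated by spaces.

H V A Z E Q L W Y M X N F C G S R B

Post-order visits the left subtree, then the right subtree, then the node.
At B: go left to C.
  At C: go left to L.
    At L: go left to Q.
      At Q: no left child.
      At Q: go right to E.
        At E: go left to H.
          H is a leaf — visit H.
        At E: go right to Z.
          At Z: no left child.
          At Z: go right to A.
            At A: go left to V.
              V is a leaf — visit V.
            At A: no right child.
            Visit A.
          Visit Z.
        Visit E.
      Visit Q.
    At L: no right child.
    Visit L.
  At C: go right to F.
    At F: go left to X.
      At X: go left to Y.
        At Y: no left child.
        At Y: go right to W.
          W is a leaf — visit W.
        Visit Y.
      At X: go right to M.
        M is a leaf — visit M.
      Visit X.
    At F: go right to N.
      N is a leaf — visit N.
    Visit F.
  Visit C.
At B: go right to R.
  At R: go left to G.
    G is a leaf — visit G.
  At R: go right to S.
    S is a leaf — visit S.
  Visit R.
Visit B.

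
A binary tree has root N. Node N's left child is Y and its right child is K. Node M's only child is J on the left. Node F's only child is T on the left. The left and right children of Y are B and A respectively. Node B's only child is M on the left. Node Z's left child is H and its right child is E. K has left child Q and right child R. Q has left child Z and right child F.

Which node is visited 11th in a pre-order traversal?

Pre-order visits the node, then its left subtree, then its right subtree.
Visit N.
At N: go left to Y.
  Visit Y.
  At Y: go left to B.
    Visit B.
    At B: go left to M.
      Visit M.
      At M: go left to J.
        J is a leaf — visit J.
      At M: no right child.
    At B: no right child.
  At Y: go right to A.
    A is a leaf — visit A.
At N: go right to K.
  Visit K.
  At K: go left to Q.
    Visit Q.
    At Q: go left to Z.
      Visit Z.
      At Z: go left to H.
        H is a leaf — visit H.
      At Z: go right to E.
        E is a leaf — visit E.
    At Q: go right to F.
      Visit F.
      At F: go left to T.
        T is a leaf — visit T.
      At F: no right child.
  At K: go right to R.
    R is a leaf — visit R.
Full pre-order sequence: N, Y, B, M, J, A, K, Q, Z, H, E, F, T, R.

E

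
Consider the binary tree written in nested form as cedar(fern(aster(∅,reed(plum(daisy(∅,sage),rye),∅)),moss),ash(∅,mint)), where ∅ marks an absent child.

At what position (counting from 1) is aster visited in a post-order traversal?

Post-order visits the left subtree, then the right subtree, then the node.
At cedar: go left to fern.
  At fern: go left to aster.
    At aster: no left child.
    At aster: go right to reed.
      At reed: go left to plum.
        At plum: go left to daisy.
          At daisy: no left child.
          At daisy: go right to sage.
            sage is a leaf — visit sage.
          Visit daisy.
        At plum: go right to rye.
          rye is a leaf — visit rye.
        Visit plum.
      At reed: no right child.
      Visit reed.
    Visit aster.
  At fern: go right to moss.
    moss is a leaf — visit moss.
  Visit fern.
At cedar: go right to ash.
  At ash: no left child.
  At ash: go right to mint.
    mint is a leaf — visit mint.
  Visit ash.
Visit cedar.
Full post-order sequence: sage, daisy, rye, plum, reed, aster, moss, fern, mint, ash, cedar.

6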